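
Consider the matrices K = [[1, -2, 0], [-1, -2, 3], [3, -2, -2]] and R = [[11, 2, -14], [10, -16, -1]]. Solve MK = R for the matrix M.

M = [[-3, -2, 4], [5, 1, 2]]

Right-multiplying both sides by K⁻¹ gives M = RK⁻¹.
K has determinant -4; K⁻¹ = [[-5/2, 1, 3/2], [-7/4, 1/2, 3/4], [-2, 1, 1]].
M = RK⁻¹ = [[11, 2, -14], [10, -16, -1]] · [[-5/2, 1, 3/2], [-7/4, 1/2, 3/4], [-2, 1, 1]] = [[-3, -2, 4], [5, 1, 2]].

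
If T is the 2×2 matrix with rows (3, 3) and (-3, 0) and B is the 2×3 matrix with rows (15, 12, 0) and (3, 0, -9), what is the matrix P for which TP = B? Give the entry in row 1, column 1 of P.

-1

Left-multiplying both sides by T⁻¹ gives P = T⁻¹B.
det T = 9, so T⁻¹ = [[0, -1/3], [1/3, 1/3]].
P = T⁻¹B = [[0, -1/3], [1/3, 1/3]] · [[15, 12, 0], [3, 0, -9]] = [[-1, 0, 3], [6, 4, -3]].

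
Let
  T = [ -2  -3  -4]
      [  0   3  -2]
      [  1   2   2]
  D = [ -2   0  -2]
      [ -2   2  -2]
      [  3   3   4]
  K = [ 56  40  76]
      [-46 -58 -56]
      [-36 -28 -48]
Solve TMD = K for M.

M = T⁻¹KD⁻¹ (apply T⁻¹ on the left and D⁻¹ on the right).
det T = -2; the adjugate gives T⁻¹ = [[-5, 1, -9], [1, 0, 2], [3/2, -1/2, 3]].
D has determinant -4; D⁻¹ = [[-7/2, 3/2, -1], [-1/2, 1/2, 0], [3, -3/2, 1]].
T⁻¹K = [[-2, -6, -4], [-16, -16, -20], [-1, 5, -2]].
M = (T⁻¹K)D⁻¹ = [[-2, 0, -2], [4, -2, -4], [-5, 4, -1]].

M = [[-2, 0, -2], [4, -2, -4], [-5, 4, -1]]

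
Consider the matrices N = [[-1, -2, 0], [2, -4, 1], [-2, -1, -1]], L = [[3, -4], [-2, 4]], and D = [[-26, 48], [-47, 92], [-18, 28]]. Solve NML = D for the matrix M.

M = [[0, 0], [1, -5], [3, 2]]

Isolating M: multiply by N⁻¹ from the left and L⁻¹ from the right, so M = N⁻¹DL⁻¹.
det N = -5, so N⁻¹ = [[-1, 2/5, 2/5], [0, -1/5, -1/5], [2, -3/5, -8/5]].
det L = 4; the adjugate gives L⁻¹ = [[1, 1], [1/2, 3/4]].
N⁻¹D = [[0, 0], [13, -24], [5, -4]].
M = (N⁻¹D)L⁻¹ = [[0, 0], [1, -5], [3, 2]].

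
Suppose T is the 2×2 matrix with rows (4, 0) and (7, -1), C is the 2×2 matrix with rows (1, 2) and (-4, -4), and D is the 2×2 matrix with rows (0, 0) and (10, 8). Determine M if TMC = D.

M = [[0, 0], [2, 3]]

Isolating M: multiply by T⁻¹ from the left and C⁻¹ from the right, so M = T⁻¹DC⁻¹.
det T = -4; the adjugate gives T⁻¹ = [[1/4, 0], [7/4, -1]].
det C = 4; the adjugate gives C⁻¹ = [[-1, -1/2], [1, 1/4]].
T⁻¹D = [[0, 0], [-10, -8]].
M = (T⁻¹D)C⁻¹ = [[0, 0], [2, 3]].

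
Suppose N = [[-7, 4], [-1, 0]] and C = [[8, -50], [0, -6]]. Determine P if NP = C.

Since N multiplies P on the left, P = N⁻¹C.
N has determinant 4; N⁻¹ = [[0, -1], [1/4, -7/4]].
P = N⁻¹C = [[0, -1], [1/4, -7/4]] · [[8, -50], [0, -6]] = [[0, 6], [2, -2]].

P = [[0, 6], [2, -2]]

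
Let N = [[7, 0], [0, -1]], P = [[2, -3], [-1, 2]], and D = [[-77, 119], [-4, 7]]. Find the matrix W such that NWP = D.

Left-multiply by N⁻¹ and right-multiply by P⁻¹: W = N⁻¹DP⁻¹.
N has determinant -7; N⁻¹ = [[1/7, 0], [0, -1]].
det P = 1; the adjugate gives P⁻¹ = [[2, 3], [1, 2]].
N⁻¹D = [[-11, 17], [4, -7]].
W = (N⁻¹D)P⁻¹ = [[-5, 1], [1, -2]].

W = [[-5, 1], [1, -2]]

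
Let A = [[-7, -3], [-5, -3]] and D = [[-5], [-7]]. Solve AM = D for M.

Left-multiplying both sides by A⁻¹ gives M = A⁻¹D.
det A = 6, so A⁻¹ = [[-1/2, 1/2], [5/6, -7/6]].
M = A⁻¹D = [[-1/2, 1/2], [5/6, -7/6]] · [[-5], [-7]] = [[-1], [4]].

M = [[-1], [4]]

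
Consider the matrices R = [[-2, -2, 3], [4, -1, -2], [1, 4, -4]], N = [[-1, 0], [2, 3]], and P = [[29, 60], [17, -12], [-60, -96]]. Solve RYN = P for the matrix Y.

Isolating Y: multiply by R⁻¹ from the left and N⁻¹ from the right, so Y = R⁻¹PN⁻¹.
det R = -1, so R⁻¹ = [[-12, -4, -7], [-14, -5, -8], [-17, -6, -10]].
det N = -3, so N⁻¹ = [[-1, 0], [2/3, 1/3]].
R⁻¹P = [[4, 0], [-11, -12], [5, 12]].
Y = (R⁻¹P)N⁻¹ = [[-4, 0], [3, -4], [3, 4]].

Y = [[-4, 0], [3, -4], [3, 4]]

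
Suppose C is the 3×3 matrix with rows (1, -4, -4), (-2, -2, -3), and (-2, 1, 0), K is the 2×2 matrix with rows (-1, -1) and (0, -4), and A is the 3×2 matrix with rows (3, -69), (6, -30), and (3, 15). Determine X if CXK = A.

Left-multiply by C⁻¹ and right-multiply by K⁻¹: X = C⁻¹AK⁻¹.
det C = 3, so C⁻¹ = [[1, -4/3, 4/3], [2, -8/3, 11/3], [-2, 7/3, -10/3]].
det K = 4; the adjugate gives K⁻¹ = [[-1, 1/4], [0, -1/4]].
C⁻¹A = [[-1, -9], [1, -3], [-2, 18]].
X = (C⁻¹A)K⁻¹ = [[1, 2], [-1, 1], [2, -5]].

X = [[1, 2], [-1, 1], [2, -5]]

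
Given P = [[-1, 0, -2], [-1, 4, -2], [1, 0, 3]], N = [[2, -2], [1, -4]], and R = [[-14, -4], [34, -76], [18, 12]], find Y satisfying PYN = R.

Y = [[2, 2], [5, 2], [4, -4]]

Y = P⁻¹RN⁻¹ (apply P⁻¹ on the left and N⁻¹ on the right).
P has determinant -4; P⁻¹ = [[-3, 0, -2], [-1/4, 1/4, 0], [1, 0, 1]].
det N = -6; the adjugate gives N⁻¹ = [[2/3, -1/3], [1/6, -1/3]].
P⁻¹R = [[6, -12], [12, -18], [4, 8]].
Y = (P⁻¹R)N⁻¹ = [[2, 2], [5, 2], [4, -4]].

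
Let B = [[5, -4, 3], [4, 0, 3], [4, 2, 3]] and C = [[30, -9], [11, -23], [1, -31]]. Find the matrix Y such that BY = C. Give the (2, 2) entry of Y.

B is on the left of Y, so left-multiply by B⁻¹: Y = B⁻¹C.
det B = -6; the adjugate gives B⁻¹ = [[1, -3, 2], [0, -1/2, 1/2], [-4/3, 13/3, -8/3]].
Y = B⁻¹C = [[1, -3, 2], [0, -1/2, 1/2], [-4/3, 13/3, -8/3]] · [[30, -9], [11, -23], [1, -31]] = [[-1, -2], [-5, -4], [5, -5]].

-4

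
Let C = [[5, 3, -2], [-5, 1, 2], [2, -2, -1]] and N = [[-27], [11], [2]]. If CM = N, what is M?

M = [[-3], [-4], [0]]

C is on the left of M, so left-multiply by C⁻¹: M = C⁻¹N.
det C = -4; the adjugate gives C⁻¹ = [[-3/4, -7/4, -2], [1/4, 1/4, 0], [-2, -4, -5]].
M = C⁻¹N = [[-3/4, -7/4, -2], [1/4, 1/4, 0], [-2, -4, -5]] · [[-27], [11], [2]] = [[-3], [-4], [0]].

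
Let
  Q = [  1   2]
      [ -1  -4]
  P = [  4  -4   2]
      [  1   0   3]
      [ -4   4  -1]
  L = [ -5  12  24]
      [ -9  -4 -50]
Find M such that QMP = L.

M = [[0, 1, 5], [3, 3, 2]]

Isolating M: multiply by Q⁻¹ from the left and P⁻¹ from the right, so M = Q⁻¹LP⁻¹.
det Q = -2; the adjugate gives Q⁻¹ = [[2, 1], [-1/2, -1/2]].
det P = 4, so P⁻¹ = [[-3, 1, -3], [-11/4, 1, -5/2], [1, 0, 1]].
Q⁻¹L = [[-19, 20, -2], [7, -4, 13]].
M = (Q⁻¹L)P⁻¹ = [[0, 1, 5], [3, 3, 2]].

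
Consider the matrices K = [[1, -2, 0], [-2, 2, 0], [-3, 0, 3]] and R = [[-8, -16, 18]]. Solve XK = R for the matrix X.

Since K sits to the right of X, X = RK⁻¹.
det K = -6, so K⁻¹ = [[-1, -1, 0], [-1, -1/2, 0], [-1, -1, 1/3]].
X = RK⁻¹ = [[-8, -16, 18]] · [[-1, -1, 0], [-1, -1/2, 0], [-1, -1, 1/3]] = [[6, -2, 6]].

X = [[6, -2, 6]]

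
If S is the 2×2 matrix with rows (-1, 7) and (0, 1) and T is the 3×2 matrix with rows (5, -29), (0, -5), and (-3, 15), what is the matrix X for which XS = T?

S is on the right of X, so right-multiply by S⁻¹: X = TS⁻¹.
det S = -1, so S⁻¹ = [[-1, 7], [0, 1]].
X = TS⁻¹ = [[5, -29], [0, -5], [-3, 15]] · [[-1, 7], [0, 1]] = [[-5, 6], [0, -5], [3, -6]].

X = [[-5, 6], [0, -5], [3, -6]]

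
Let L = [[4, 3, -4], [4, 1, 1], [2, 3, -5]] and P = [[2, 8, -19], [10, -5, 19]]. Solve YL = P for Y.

Y = [[5, -4, -1], [0, 4, -3]]

Right-multiplying both sides by L⁻¹ gives Y = PL⁻¹.
L has determinant -6; L⁻¹ = [[4/3, -1/2, -7/6], [-11/3, 2, 10/3], [-5/3, 1, 4/3]].
Y = PL⁻¹ = [[2, 8, -19], [10, -5, 19]] · [[4/3, -1/2, -7/6], [-11/3, 2, 10/3], [-5/3, 1, 4/3]] = [[5, -4, -1], [0, 4, -3]].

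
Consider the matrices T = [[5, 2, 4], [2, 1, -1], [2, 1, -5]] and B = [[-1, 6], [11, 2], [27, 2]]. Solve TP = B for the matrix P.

Left-multiplying both sides by T⁻¹ gives P = T⁻¹B.
det T = -4, so T⁻¹ = [[1, -7/2, 3/2], [-2, 33/4, -13/4], [0, 1/4, -1/4]].
P = T⁻¹B = [[1, -7/2, 3/2], [-2, 33/4, -13/4], [0, 1/4, -1/4]] · [[-1, 6], [11, 2], [27, 2]] = [[1, 2], [5, -2], [-4, 0]].

P = [[1, 2], [5, -2], [-4, 0]]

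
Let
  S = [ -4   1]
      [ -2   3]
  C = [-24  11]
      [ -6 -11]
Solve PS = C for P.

Right-multiplying both sides by S⁻¹ gives P = CS⁻¹.
S has determinant -10; S⁻¹ = [[-3/10, 1/10], [-1/5, 2/5]].
P = CS⁻¹ = [[-24, 11], [-6, -11]] · [[-3/10, 1/10], [-1/5, 2/5]] = [[5, 2], [4, -5]].

P = [[5, 2], [4, -5]]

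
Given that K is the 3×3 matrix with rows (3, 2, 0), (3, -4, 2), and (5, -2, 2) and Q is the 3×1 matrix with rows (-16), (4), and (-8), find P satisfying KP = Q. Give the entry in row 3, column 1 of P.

4

K is on the left of P, so left-multiply by K⁻¹: P = K⁻¹Q.
K has determinant -4; K⁻¹ = [[1, 1, -1], [-1, -3/2, 3/2], [-7/2, -4, 9/2]].
P = K⁻¹Q = [[1, 1, -1], [-1, -3/2, 3/2], [-7/2, -4, 9/2]] · [[-16], [4], [-8]] = [[-4], [-2], [4]].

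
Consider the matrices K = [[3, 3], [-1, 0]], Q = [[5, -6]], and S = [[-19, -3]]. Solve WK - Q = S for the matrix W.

WK = S + Q = [[-14, -9]].
Since K sits to the right of W, W = (S + Q)K⁻¹.
det K = 3; the adjugate gives K⁻¹ = [[0, -1], [1/3, 1]].
W = (S + Q)K⁻¹ = [[-3, 5]].

W = [[-3, 5]]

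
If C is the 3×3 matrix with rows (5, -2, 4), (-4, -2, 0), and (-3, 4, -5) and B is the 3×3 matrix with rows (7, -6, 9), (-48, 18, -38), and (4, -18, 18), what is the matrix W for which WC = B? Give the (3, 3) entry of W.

Right-multiplying both sides by C⁻¹ gives W = BC⁻¹.
det C = 2; the adjugate gives C⁻¹ = [[5, 3, 4], [-10, -13/2, -8], [-11, -7, -9]].
W = BC⁻¹ = [[7, -6, 9], [-48, 18, -38], [4, -18, 18]] · [[5, 3, 4], [-10, -13/2, -8], [-11, -7, -9]] = [[-4, -3, -5], [-2, 5, 6], [2, 3, -2]].

-2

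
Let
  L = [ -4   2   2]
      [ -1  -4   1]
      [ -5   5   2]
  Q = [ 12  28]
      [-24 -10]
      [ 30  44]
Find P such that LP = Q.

Left-multiplying both sides by L⁻¹ gives P = L⁻¹Q.
det L = -4; the adjugate gives L⁻¹ = [[13/4, -3/2, -5/2], [3/4, -1/2, -1/2], [25/4, -5/2, -9/2]].
P = L⁻¹Q = [[13/4, -3/2, -5/2], [3/4, -1/2, -1/2], [25/4, -5/2, -9/2]] · [[12, 28], [-24, -10], [30, 44]] = [[0, -4], [6, 4], [0, 2]].

P = [[0, -4], [6, 4], [0, 2]]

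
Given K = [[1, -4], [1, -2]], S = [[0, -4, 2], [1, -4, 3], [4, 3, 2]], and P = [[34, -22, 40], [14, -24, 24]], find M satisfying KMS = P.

Left-multiply by K⁻¹ and right-multiply by S⁻¹: M = K⁻¹PS⁻¹.
det K = 2; the adjugate gives K⁻¹ = [[-1, 2], [-1/2, 1/2]].
det S = -2, so S⁻¹ = [[17/2, -7, 2], [-5, 4, -1], [-19/2, 8, -2]].
K⁻¹P = [[-6, -26, 8], [-10, -1, -8]].
M = (K⁻¹P)S⁻¹ = [[3, 2, -2], [-4, 2, -3]].

M = [[3, 2, -2], [-4, 2, -3]]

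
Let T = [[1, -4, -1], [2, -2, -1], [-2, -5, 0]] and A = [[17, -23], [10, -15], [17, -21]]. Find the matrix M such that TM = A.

T is on the left of M, so left-multiply by T⁻¹: M = T⁻¹A.
T has determinant 1; T⁻¹ = [[-5, 5, 2], [2, -2, -1], [-14, 13, 6]].
M = T⁻¹A = [[-5, 5, 2], [2, -2, -1], [-14, 13, 6]] · [[17, -23], [10, -15], [17, -21]] = [[-1, -2], [-3, 5], [-6, 1]].

M = [[-1, -2], [-3, 5], [-6, 1]]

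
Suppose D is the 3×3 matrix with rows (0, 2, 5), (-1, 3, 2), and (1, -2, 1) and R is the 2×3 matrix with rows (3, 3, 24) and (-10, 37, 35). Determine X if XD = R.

Since D sits to the right of X, X = RD⁻¹.
D has determinant 1; D⁻¹ = [[7, -12, -11], [3, -5, -5], [-1, 2, 2]].
X = RD⁻¹ = [[3, 3, 24], [-10, 37, 35]] · [[7, -12, -11], [3, -5, -5], [-1, 2, 2]] = [[6, -3, 0], [6, 5, -5]].

X = [[6, -3, 0], [6, 5, -5]]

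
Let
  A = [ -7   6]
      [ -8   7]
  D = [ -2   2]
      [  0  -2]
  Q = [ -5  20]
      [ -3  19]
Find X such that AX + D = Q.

AX = Q − D = [[-3, 18], [-3, 21]].
Left-multiplying both sides by A⁻¹ gives X = A⁻¹(Q − D).
det A = -1, so A⁻¹ = [[-7, 6], [-8, 7]].
X = A⁻¹(Q − D) = [[3, 0], [3, 3]].

X = [[3, 0], [3, 3]]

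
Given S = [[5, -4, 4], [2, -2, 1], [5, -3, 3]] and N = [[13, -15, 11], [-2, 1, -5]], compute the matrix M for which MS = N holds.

M = [[4, 4, -3], [-3, 4, 1]]

S is on the right of M, so right-multiply by S⁻¹: M = NS⁻¹.
det S = 5; the adjugate gives S⁻¹ = [[-3/5, 0, 4/5], [-1/5, -1, 3/5], [4/5, -1, -2/5]].
M = NS⁻¹ = [[13, -15, 11], [-2, 1, -5]] · [[-3/5, 0, 4/5], [-1/5, -1, 3/5], [4/5, -1, -2/5]] = [[4, 4, -3], [-3, 4, 1]].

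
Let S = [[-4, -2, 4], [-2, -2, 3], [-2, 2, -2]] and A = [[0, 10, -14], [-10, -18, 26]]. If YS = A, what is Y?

Y = [[-3, 2, 4], [2, 4, -3]]

Since S sits to the right of Y, Y = AS⁻¹.
det S = -4; the adjugate gives S⁻¹ = [[1/2, -1, -1/2], [5/2, -4, -1], [2, -3, -1]].
Y = AS⁻¹ = [[0, 10, -14], [-10, -18, 26]] · [[1/2, -1, -1/2], [5/2, -4, -1], [2, -3, -1]] = [[-3, 2, 4], [2, 4, -3]].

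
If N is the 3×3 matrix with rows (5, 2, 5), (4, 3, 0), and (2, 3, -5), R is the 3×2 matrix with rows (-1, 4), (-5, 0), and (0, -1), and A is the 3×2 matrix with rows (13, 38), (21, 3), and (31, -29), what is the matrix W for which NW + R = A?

W = [[5, 3], [2, -3], [-3, 5]]

NW = A − R = [[14, 34], [26, 3], [31, -28]].
N is on the left of W, so left-multiply by N⁻¹: W = N⁻¹(A − R).
det N = -5, so N⁻¹ = [[3, -5, 3], [-4, 7, -4], [-6/5, 11/5, -7/5]].
W = N⁻¹(A − R) = [[5, 3], [2, -3], [-3, 5]].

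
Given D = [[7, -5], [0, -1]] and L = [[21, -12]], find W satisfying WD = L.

Since D sits to the right of W, W = LD⁻¹.
D has determinant -7; D⁻¹ = [[1/7, -5/7], [0, -1]].
W = LD⁻¹ = [[21, -12]] · [[1/7, -5/7], [0, -1]] = [[3, -3]].

W = [[3, -3]]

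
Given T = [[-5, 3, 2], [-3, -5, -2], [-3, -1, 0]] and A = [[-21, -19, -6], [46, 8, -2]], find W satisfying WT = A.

Since T sits to the right of W, W = AT⁻¹.
T has determinant 4; T⁻¹ = [[-1/2, -1/2, 1], [3/2, 3/2, -4], [-3, -7/2, 17/2]].
W = AT⁻¹ = [[-21, -19, -6], [46, 8, -2]] · [[-1/2, -1/2, 1], [3/2, 3/2, -4], [-3, -7/2, 17/2]] = [[0, 3, 4], [-5, -4, -3]].

W = [[0, 3, 4], [-5, -4, -3]]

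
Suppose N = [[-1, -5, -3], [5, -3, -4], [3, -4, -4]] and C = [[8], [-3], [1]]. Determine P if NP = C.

Since N multiplies P on the left, P = N⁻¹C.
det N = -3; the adjugate gives N⁻¹ = [[4/3, 8/3, -11/3], [-8/3, -13/3, 19/3], [11/3, 19/3, -28/3]].
P = N⁻¹C = [[4/3, 8/3, -11/3], [-8/3, -13/3, 19/3], [11/3, 19/3, -28/3]] · [[8], [-3], [1]] = [[-1], [-2], [1]].

P = [[-1], [-2], [1]]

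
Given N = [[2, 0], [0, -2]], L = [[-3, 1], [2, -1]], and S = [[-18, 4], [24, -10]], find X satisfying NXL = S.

X = [[5, 3], [2, -3]]

Left-multiply by N⁻¹ and right-multiply by L⁻¹: X = N⁻¹SL⁻¹.
det N = -4; the adjugate gives N⁻¹ = [[1/2, 0], [0, -1/2]].
det L = 1, so L⁻¹ = [[-1, -1], [-2, -3]].
N⁻¹S = [[-9, 2], [-12, 5]].
X = (N⁻¹S)L⁻¹ = [[5, 3], [2, -3]].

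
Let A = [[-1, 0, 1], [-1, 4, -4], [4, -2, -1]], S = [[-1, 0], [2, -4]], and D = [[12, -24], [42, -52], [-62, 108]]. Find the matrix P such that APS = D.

P = [[0, -5], [-4, 3], [0, 1]]

Isolating P: multiply by A⁻¹ from the left and S⁻¹ from the right, so P = A⁻¹DS⁻¹.
det A = -2, so A⁻¹ = [[6, 1, 2], [17/2, 3/2, 5/2], [7, 1, 2]].
det S = 4; the adjugate gives S⁻¹ = [[-1, 0], [-1/2, -1/4]].
A⁻¹D = [[-10, 20], [10, -12], [2, -4]].
P = (A⁻¹D)S⁻¹ = [[0, -5], [-4, 3], [0, 1]].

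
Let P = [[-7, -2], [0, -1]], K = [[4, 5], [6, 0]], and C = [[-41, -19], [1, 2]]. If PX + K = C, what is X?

X = [[5, 4], [5, -2]]

PX = C − K = [[-45, -24], [-5, 2]].
Since P multiplies X on the left, X = P⁻¹(C − K).
P has determinant 7; P⁻¹ = [[-1/7, 2/7], [0, -1]].
X = P⁻¹(C − K) = [[5, 4], [5, -2]].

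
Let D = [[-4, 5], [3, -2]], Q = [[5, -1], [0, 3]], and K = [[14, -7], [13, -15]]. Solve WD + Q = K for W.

W = [[0, 3], [-4, -1]]

WD = K − Q = [[9, -6], [13, -18]].
Since D sits to the right of W, W = (K − Q)D⁻¹.
det D = -7; the adjugate gives D⁻¹ = [[2/7, 5/7], [3/7, 4/7]].
W = (K − Q)D⁻¹ = [[0, 3], [-4, -1]].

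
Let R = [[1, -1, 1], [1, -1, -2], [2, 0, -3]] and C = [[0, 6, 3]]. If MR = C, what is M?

R is on the right of M, so right-multiply by R⁻¹: M = CR⁻¹.
R has determinant 6; R⁻¹ = [[1/2, -1/2, 1/2], [-1/6, -5/6, 1/2], [1/3, -1/3, 0]].
M = CR⁻¹ = [[0, 6, 3]] · [[1/2, -1/2, 1/2], [-1/6, -5/6, 1/2], [1/3, -1/3, 0]] = [[0, -6, 3]].

M = [[0, -6, 3]]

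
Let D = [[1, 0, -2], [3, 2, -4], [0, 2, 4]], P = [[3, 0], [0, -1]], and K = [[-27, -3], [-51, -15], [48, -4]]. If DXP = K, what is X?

X = [[-3, 1], [2, 4], [3, -1]]

X = D⁻¹KP⁻¹ (apply D⁻¹ on the left and P⁻¹ on the right).
det D = 4, so D⁻¹ = [[4, -1, 1], [-3, 1, -1/2], [3/2, -1/2, 1/2]].
det P = -3; the adjugate gives P⁻¹ = [[1/3, 0], [0, -1]].
D⁻¹K = [[-9, -1], [6, -4], [9, 1]].
X = (D⁻¹K)P⁻¹ = [[-3, 1], [2, 4], [3, -1]].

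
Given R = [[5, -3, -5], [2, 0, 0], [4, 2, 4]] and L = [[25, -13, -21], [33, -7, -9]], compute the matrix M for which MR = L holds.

Right-multiplying both sides by R⁻¹ gives M = LR⁻¹.
R has determinant 4; R⁻¹ = [[0, 1/2, 0], [-2, 10, -5/2], [1, -11/2, 3/2]].
M = LR⁻¹ = [[25, -13, -21], [33, -7, -9]] · [[0, 1/2, 0], [-2, 10, -5/2], [1, -11/2, 3/2]] = [[5, -2, 1], [5, -4, 4]].

M = [[5, -2, 1], [5, -4, 4]]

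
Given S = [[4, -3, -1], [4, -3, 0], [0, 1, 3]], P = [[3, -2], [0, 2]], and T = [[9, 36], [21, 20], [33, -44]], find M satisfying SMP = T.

Isolating M: multiply by S⁻¹ from the left and P⁻¹ from the right, so M = S⁻¹TP⁻¹.
S has determinant -4; S⁻¹ = [[9/4, -2, 3/4], [3, -3, 1], [-1, 1, 0]].
det P = 6; the adjugate gives P⁻¹ = [[1/3, 1/3], [0, 1/2]].
S⁻¹T = [[3, 8], [-3, 4], [12, -16]].
M = (S⁻¹T)P⁻¹ = [[1, 5], [-1, 1], [4, -4]].

M = [[1, 5], [-1, 1], [4, -4]]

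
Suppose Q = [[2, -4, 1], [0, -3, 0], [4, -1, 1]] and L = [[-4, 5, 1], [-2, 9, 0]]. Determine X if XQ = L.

X = [[4, -6, -3], [1, -4, -1]]

Since Q sits to the right of X, X = LQ⁻¹.
Q has determinant 6; Q⁻¹ = [[-1/2, 1/2, 1/2], [0, -1/3, 0], [2, -7/3, -1]].
X = LQ⁻¹ = [[-4, 5, 1], [-2, 9, 0]] · [[-1/2, 1/2, 1/2], [0, -1/3, 0], [2, -7/3, -1]] = [[4, -6, -3], [1, -4, -1]].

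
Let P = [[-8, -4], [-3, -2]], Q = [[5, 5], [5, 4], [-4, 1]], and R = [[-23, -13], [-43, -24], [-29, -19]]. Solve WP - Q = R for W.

WP = R + Q = [[-18, -8], [-38, -20], [-33, -18]].
Since P sits to the right of W, W = (R + Q)P⁻¹.
det P = 4; the adjugate gives P⁻¹ = [[-1/2, 1], [3/4, -2]].
W = (R + Q)P⁻¹ = [[3, -2], [4, 2], [3, 3]].

W = [[3, -2], [4, 2], [3, 3]]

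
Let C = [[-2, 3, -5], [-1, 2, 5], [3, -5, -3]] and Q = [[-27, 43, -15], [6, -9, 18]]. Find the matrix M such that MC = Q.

M = [[6, 0, -5], [-4, -1, -1]]

Since C sits to the right of M, M = QC⁻¹.
det C = 3, so C⁻¹ = [[19/3, 34/3, 25/3], [4, 7, 5], [-1/3, -1/3, -1/3]].
M = QC⁻¹ = [[-27, 43, -15], [6, -9, 18]] · [[19/3, 34/3, 25/3], [4, 7, 5], [-1/3, -1/3, -1/3]] = [[6, 0, -5], [-4, -1, -1]].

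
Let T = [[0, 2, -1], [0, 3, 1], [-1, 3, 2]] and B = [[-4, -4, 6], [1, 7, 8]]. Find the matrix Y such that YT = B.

Right-multiplying both sides by T⁻¹ gives Y = BT⁻¹.
det T = -5, so T⁻¹ = [[-3/5, 7/5, -1], [1/5, 1/5, 0], [-3/5, 2/5, 0]].
Y = BT⁻¹ = [[-4, -4, 6], [1, 7, 8]] · [[-3/5, 7/5, -1], [1/5, 1/5, 0], [-3/5, 2/5, 0]] = [[-2, -4, 4], [-4, 6, -1]].

Y = [[-2, -4, 4], [-4, 6, -1]]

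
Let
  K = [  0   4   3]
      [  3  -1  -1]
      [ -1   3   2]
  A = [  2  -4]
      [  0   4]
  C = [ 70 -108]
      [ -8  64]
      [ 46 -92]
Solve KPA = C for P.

P = K⁻¹CA⁻¹ (apply K⁻¹ on the left and A⁻¹ on the right).
K has determinant 4; K⁻¹ = [[1/4, 1/4, -1/4], [-5/4, 3/4, 9/4], [2, -1, -3]].
A has determinant 8; A⁻¹ = [[1/2, 1/2], [0, 1/4]].
K⁻¹C = [[4, 12], [10, -24], [10, -4]].
P = (K⁻¹C)A⁻¹ = [[2, 5], [5, -1], [5, 4]].

P = [[2, 5], [5, -1], [5, 4]]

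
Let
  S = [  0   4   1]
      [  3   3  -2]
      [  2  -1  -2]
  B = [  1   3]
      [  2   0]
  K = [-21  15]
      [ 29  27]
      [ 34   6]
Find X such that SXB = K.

Left-multiply by S⁻¹ and right-multiply by B⁻¹: X = S⁻¹KB⁻¹.
det S = -1; the adjugate gives S⁻¹ = [[8, -7, 11], [-2, 2, -3], [9, -8, 12]].
det B = -6, so B⁻¹ = [[0, 1/2], [1/3, -1/6]].
S⁻¹K = [[3, -3], [-2, 6], [-13, -9]].
X = (S⁻¹K)B⁻¹ = [[-1, 2], [2, -2], [-3, -5]].

X = [[-1, 2], [2, -2], [-3, -5]]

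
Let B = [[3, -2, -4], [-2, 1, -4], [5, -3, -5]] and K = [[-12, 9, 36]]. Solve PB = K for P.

P = [[-6, -3, 0]]

Right-multiplying both sides by B⁻¹ gives P = KB⁻¹.
det B = 5, so B⁻¹ = [[-17/5, 2/5, 12/5], [-6, 1, 4], [1/5, -1/5, -1/5]].
P = KB⁻¹ = [[-12, 9, 36]] · [[-17/5, 2/5, 12/5], [-6, 1, 4], [1/5, -1/5, -1/5]] = [[-6, -3, 0]].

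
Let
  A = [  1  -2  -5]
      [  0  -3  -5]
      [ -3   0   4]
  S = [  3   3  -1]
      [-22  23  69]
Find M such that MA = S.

M = [[6, -5, 1], [-4, -5, 6]]

Since A sits to the right of M, M = SA⁻¹.
A has determinant 3; A⁻¹ = [[-4, 8/3, -5/3], [5, -11/3, 5/3], [-3, 2, -1]].
M = SA⁻¹ = [[3, 3, -1], [-22, 23, 69]] · [[-4, 8/3, -5/3], [5, -11/3, 5/3], [-3, 2, -1]] = [[6, -5, 1], [-4, -5, 6]].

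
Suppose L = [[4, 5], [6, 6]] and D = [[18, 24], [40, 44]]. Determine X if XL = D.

Right-multiplying both sides by L⁻¹ gives X = DL⁻¹.
det L = -6; the adjugate gives L⁻¹ = [[-1, 5/6], [1, -2/3]].
X = DL⁻¹ = [[18, 24], [40, 44]] · [[-1, 5/6], [1, -2/3]] = [[6, -1], [4, 4]].

X = [[6, -1], [4, 4]]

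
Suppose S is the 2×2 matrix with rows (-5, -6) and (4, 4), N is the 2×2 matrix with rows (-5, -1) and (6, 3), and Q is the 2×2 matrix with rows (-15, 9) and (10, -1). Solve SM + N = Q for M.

M = [[-4, 4], [5, -5]]

SM = Q − N = [[-10, 10], [4, -4]].
S is on the left of M, so left-multiply by S⁻¹: M = S⁻¹(Q − N).
det S = 4; the adjugate gives S⁻¹ = [[1, 3/2], [-1, -5/4]].
M = S⁻¹(Q − N) = [[-4, 4], [5, -5]].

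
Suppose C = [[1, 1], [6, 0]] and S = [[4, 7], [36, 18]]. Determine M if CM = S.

M = [[6, 3], [-2, 4]]

Since C multiplies M on the left, M = C⁻¹S.
det C = -6; the adjugate gives C⁻¹ = [[0, 1/6], [1, -1/6]].
M = C⁻¹S = [[0, 1/6], [1, -1/6]] · [[4, 7], [36, 18]] = [[6, 3], [-2, 4]].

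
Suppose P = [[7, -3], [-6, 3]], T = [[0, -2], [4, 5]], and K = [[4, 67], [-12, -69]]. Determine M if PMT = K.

M = [[-4, -2], [1, -5]]

M = P⁻¹KT⁻¹ (apply P⁻¹ on the left and T⁻¹ on the right).
det P = 3, so P⁻¹ = [[1, 1], [2, 7/3]].
det T = 8; the adjugate gives T⁻¹ = [[5/8, 1/4], [-1/2, 0]].
P⁻¹K = [[-8, -2], [-20, -27]].
M = (P⁻¹K)T⁻¹ = [[-4, -2], [1, -5]].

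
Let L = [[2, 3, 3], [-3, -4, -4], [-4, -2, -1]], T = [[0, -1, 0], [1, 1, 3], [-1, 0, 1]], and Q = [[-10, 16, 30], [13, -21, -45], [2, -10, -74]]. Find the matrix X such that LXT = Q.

X = [[5, 4, 3], [-5, 3, 5], [-2, -4, -2]]

Isolating X: multiply by L⁻¹ from the left and T⁻¹ from the right, so X = L⁻¹QT⁻¹.
det L = 1; the adjugate gives L⁻¹ = [[-4, -3, 0], [13, 10, -1], [-10, -8, 1]].
det T = 4, so T⁻¹ = [[1/4, 1/4, -3/4], [-1, 0, 0], [1/4, 1/4, 1/4]].
L⁻¹Q = [[1, -1, 15], [-2, 8, 14], [-2, -2, -14]].
X = (L⁻¹Q)T⁻¹ = [[5, 4, 3], [-5, 3, 5], [-2, -4, -2]].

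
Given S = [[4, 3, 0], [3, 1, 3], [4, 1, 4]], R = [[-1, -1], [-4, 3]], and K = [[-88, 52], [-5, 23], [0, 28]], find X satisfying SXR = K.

Left-multiply by S⁻¹ and right-multiply by R⁻¹: X = S⁻¹KR⁻¹.
S has determinant 4; S⁻¹ = [[1/4, -3, 9/4], [0, 4, -3], [-1/4, 2, -5/4]].
det R = -7; the adjugate gives R⁻¹ = [[-3/7, -1/7], [-4/7, 1/7]].
S⁻¹K = [[-7, 7], [-20, 8], [12, -2]].
X = (S⁻¹K)R⁻¹ = [[-1, 2], [4, 4], [-4, -2]].

X = [[-1, 2], [4, 4], [-4, -2]]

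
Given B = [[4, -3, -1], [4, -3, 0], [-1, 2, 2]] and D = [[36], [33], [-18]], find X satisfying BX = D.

B is on the left of X, so left-multiply by B⁻¹: X = B⁻¹D.
det B = -5, so B⁻¹ = [[6/5, -4/5, 3/5], [8/5, -7/5, 4/5], [-1, 1, 0]].
X = B⁻¹D = [[6/5, -4/5, 3/5], [8/5, -7/5, 4/5], [-1, 1, 0]] · [[36], [33], [-18]] = [[6], [-3], [-3]].

X = [[6], [-3], [-3]]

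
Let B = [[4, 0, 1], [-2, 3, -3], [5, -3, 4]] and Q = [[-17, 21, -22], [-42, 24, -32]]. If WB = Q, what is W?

W = [[0, 6, -1], [-2, 2, -6]]

B is on the right of W, so right-multiply by B⁻¹: W = QB⁻¹.
B has determinant 3; B⁻¹ = [[1, -1, -1], [-7/3, 11/3, 10/3], [-3, 4, 4]].
W = QB⁻¹ = [[-17, 21, -22], [-42, 24, -32]] · [[1, -1, -1], [-7/3, 11/3, 10/3], [-3, 4, 4]] = [[0, 6, -1], [-2, 2, -6]].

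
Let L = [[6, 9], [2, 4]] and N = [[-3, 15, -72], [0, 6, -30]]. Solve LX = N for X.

X = [[-2, 1, -3], [1, 1, -6]]

L is on the left of X, so left-multiply by L⁻¹: X = L⁻¹N.
det L = 6; the adjugate gives L⁻¹ = [[2/3, -3/2], [-1/3, 1]].
X = L⁻¹N = [[2/3, -3/2], [-1/3, 1]] · [[-3, 15, -72], [0, 6, -30]] = [[-2, 1, -3], [1, 1, -6]].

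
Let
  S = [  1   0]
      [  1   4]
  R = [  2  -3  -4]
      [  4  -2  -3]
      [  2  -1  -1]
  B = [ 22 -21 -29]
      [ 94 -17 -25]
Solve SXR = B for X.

X = [[5, 3, 0], [-5, 5, 4]]

Isolating X: multiply by S⁻¹ from the left and R⁻¹ from the right, so X = S⁻¹BR⁻¹.
det S = 4, so S⁻¹ = [[1, 0], [-1/4, 1/4]].
det R = 4; the adjugate gives R⁻¹ = [[-1/4, 1/4, 1/4], [-1/2, 3/2, -5/2], [0, -1, 2]].
S⁻¹B = [[22, -21, -29], [18, 1, 1]].
X = (S⁻¹B)R⁻¹ = [[5, 3, 0], [-5, 5, 4]].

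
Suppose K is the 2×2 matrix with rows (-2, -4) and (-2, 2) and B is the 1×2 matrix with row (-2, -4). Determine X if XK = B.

Since K sits to the right of X, X = BK⁻¹.
K has determinant -12; K⁻¹ = [[-1/6, -1/3], [-1/6, 1/6]].
X = BK⁻¹ = [[-2, -4]] · [[-1/6, -1/3], [-1/6, 1/6]] = [[1, 0]].

X = [[1, 0]]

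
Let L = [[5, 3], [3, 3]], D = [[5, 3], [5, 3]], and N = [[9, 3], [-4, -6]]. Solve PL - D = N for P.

P = [[4, -2], [2, -3]]

PL = N + D = [[14, 6], [1, -3]].
Right-multiplying both sides by L⁻¹ gives P = (N + D)L⁻¹.
L has determinant 6; L⁻¹ = [[1/2, -1/2], [-1/2, 5/6]].
P = (N + D)L⁻¹ = [[4, -2], [2, -3]].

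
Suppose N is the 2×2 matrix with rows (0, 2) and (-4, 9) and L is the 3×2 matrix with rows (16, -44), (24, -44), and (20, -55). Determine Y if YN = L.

Y = [[-4, -4], [5, -6], [-5, -5]]

N is on the right of Y, so right-multiply by N⁻¹: Y = LN⁻¹.
N has determinant 8; N⁻¹ = [[9/8, -1/4], [1/2, 0]].
Y = LN⁻¹ = [[16, -44], [24, -44], [20, -55]] · [[9/8, -1/4], [1/2, 0]] = [[-4, -4], [5, -6], [-5, -5]].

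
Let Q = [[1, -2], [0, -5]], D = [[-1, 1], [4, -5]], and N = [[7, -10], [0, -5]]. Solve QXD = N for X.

X = Q⁻¹ND⁻¹ (apply Q⁻¹ on the left and D⁻¹ on the right).
Q has determinant -5; Q⁻¹ = [[1, -2/5], [0, -1/5]].
det D = 1; the adjugate gives D⁻¹ = [[-5, -1], [-4, -1]].
Q⁻¹N = [[7, -8], [0, 1]].
X = (Q⁻¹N)D⁻¹ = [[-3, 1], [-4, -1]].

X = [[-3, 1], [-4, -1]]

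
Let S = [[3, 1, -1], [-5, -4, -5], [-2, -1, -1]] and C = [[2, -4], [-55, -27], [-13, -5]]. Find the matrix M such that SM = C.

M = [[1, -1], [5, 3], [6, 4]]

Left-multiplying both sides by S⁻¹ gives M = S⁻¹C.
det S = 5, so S⁻¹ = [[-1/5, 2/5, -9/5], [1, -1, 4], [-3/5, 1/5, -7/5]].
M = S⁻¹C = [[-1/5, 2/5, -9/5], [1, -1, 4], [-3/5, 1/5, -7/5]] · [[2, -4], [-55, -27], [-13, -5]] = [[1, -1], [5, 3], [6, 4]].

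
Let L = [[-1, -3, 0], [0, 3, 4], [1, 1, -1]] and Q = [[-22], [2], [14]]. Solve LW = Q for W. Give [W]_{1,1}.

Since L multiplies W on the left, W = L⁻¹Q.
det L = -5, so L⁻¹ = [[7/5, 3/5, 12/5], [-4/5, -1/5, -4/5], [3/5, 2/5, 3/5]].
W = L⁻¹Q = [[7/5, 3/5, 12/5], [-4/5, -1/5, -4/5], [3/5, 2/5, 3/5]] · [[-22], [2], [14]] = [[4], [6], [-4]].

4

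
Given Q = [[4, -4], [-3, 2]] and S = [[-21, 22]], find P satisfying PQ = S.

P = [[-6, -1]]

Since Q sits to the right of P, P = SQ⁻¹.
Q has determinant -4; Q⁻¹ = [[-1/2, -1], [-3/4, -1]].
P = SQ⁻¹ = [[-21, 22]] · [[-1/2, -1], [-3/4, -1]] = [[-6, -1]].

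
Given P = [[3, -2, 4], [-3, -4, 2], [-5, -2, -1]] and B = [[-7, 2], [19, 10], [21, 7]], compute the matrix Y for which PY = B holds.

Y = [[-1, 0], [-6, -3], [-4, -1]]

P is on the left of Y, so left-multiply by P⁻¹: Y = P⁻¹B.
det P = -6, so P⁻¹ = [[-4/3, 5/3, -2], [13/6, -17/6, 3], [7/3, -8/3, 3]].
Y = P⁻¹B = [[-4/3, 5/3, -2], [13/6, -17/6, 3], [7/3, -8/3, 3]] · [[-7, 2], [19, 10], [21, 7]] = [[-1, 0], [-6, -3], [-4, -1]].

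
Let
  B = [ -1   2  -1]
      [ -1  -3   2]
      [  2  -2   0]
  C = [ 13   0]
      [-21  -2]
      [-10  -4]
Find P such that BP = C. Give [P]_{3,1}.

Left-multiplying both sides by B⁻¹ gives P = B⁻¹C.
B has determinant -4; B⁻¹ = [[-1, -1/2, -1/4], [-1, -1/2, -3/4], [-2, -1/2, -5/4]].
P = B⁻¹C = [[-1, -1/2, -1/4], [-1, -1/2, -3/4], [-2, -1/2, -5/4]] · [[13, 0], [-21, -2], [-10, -4]] = [[0, 2], [5, 4], [-3, 6]].

-3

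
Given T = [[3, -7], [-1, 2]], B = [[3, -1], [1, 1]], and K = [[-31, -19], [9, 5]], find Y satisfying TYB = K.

Left-multiply by T⁻¹ and right-multiply by B⁻¹: Y = T⁻¹KB⁻¹.
T has determinant -1; T⁻¹ = [[-2, -7], [-1, -3]].
det B = 4; the adjugate gives B⁻¹ = [[1/4, 1/4], [-1/4, 3/4]].
T⁻¹K = [[-1, 3], [4, 4]].
Y = (T⁻¹K)B⁻¹ = [[-1, 2], [0, 4]].

Y = [[-1, 2], [0, 4]]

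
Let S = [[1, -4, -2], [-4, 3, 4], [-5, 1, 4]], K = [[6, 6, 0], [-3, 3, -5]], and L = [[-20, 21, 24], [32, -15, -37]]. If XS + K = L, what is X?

XS = L − K = [[-26, 15, 24], [35, -18, -32]].
Since S sits to the right of X, X = (L − K)S⁻¹.
S has determinant 2; S⁻¹ = [[4, 7, -5], [-2, -3, 2], [11/2, 19/2, -13/2]].
X = (L − K)S⁻¹ = [[-2, 1, 4], [0, -5, -3]].

X = [[-2, 1, 4], [0, -5, -3]]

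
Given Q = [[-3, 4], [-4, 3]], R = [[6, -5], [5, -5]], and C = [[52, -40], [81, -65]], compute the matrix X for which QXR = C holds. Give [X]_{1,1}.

-4

Left-multiply by Q⁻¹ and right-multiply by R⁻¹: X = Q⁻¹CR⁻¹.
Q has determinant 7; Q⁻¹ = [[3/7, -4/7], [4/7, -3/7]].
det R = -5; the adjugate gives R⁻¹ = [[1, -1], [1, -6/5]].
Q⁻¹C = [[-24, 20], [-5, 5]].
X = (Q⁻¹C)R⁻¹ = [[-4, 0], [0, -1]].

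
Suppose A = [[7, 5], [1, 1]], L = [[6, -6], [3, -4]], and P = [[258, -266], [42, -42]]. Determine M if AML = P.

Isolating M: multiply by A⁻¹ from the left and L⁻¹ from the right, so M = A⁻¹PL⁻¹.
A has determinant 2; A⁻¹ = [[1/2, -5/2], [-1/2, 7/2]].
L has determinant -6; L⁻¹ = [[2/3, -1], [1/2, -1]].
A⁻¹P = [[24, -28], [18, -14]].
M = (A⁻¹P)L⁻¹ = [[2, 4], [5, -4]].

M = [[2, 4], [5, -4]]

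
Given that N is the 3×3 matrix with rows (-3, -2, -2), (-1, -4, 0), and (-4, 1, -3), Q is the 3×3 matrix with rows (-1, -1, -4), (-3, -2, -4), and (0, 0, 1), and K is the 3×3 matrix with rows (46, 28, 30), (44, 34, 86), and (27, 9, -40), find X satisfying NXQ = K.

X = [[-2, 2, -2], [4, 2, 3], [-5, 4, 5]]

X = N⁻¹KQ⁻¹ (apply N⁻¹ on the left and Q⁻¹ on the right).
det N = 4, so N⁻¹ = [[3, -2, -2], [-3/4, 1/4, 1/2], [-17/4, 11/4, 5/2]].
det Q = -1, so Q⁻¹ = [[2, -1, 4], [-3, 1, -8], [0, 0, 1]].
N⁻¹K = [[-4, -2, -2], [-10, -8, -21], [-7, -3, 9]].
X = (N⁻¹K)Q⁻¹ = [[-2, 2, -2], [4, 2, 3], [-5, 4, 5]].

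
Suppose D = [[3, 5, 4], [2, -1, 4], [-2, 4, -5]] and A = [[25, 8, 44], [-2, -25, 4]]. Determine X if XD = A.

Since D sits to the right of X, X = AD⁻¹.
det D = 1, so D⁻¹ = [[-11, 41, 24], [2, -7, -4], [6, -22, -13]].
X = AD⁻¹ = [[25, 8, 44], [-2, -25, 4]] · [[-11, 41, 24], [2, -7, -4], [6, -22, -13]] = [[5, 1, -4], [-4, 5, 0]].

X = [[5, 1, -4], [-4, 5, 0]]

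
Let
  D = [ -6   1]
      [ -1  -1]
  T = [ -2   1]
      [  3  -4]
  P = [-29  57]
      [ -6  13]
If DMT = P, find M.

M = [[2, 3], [1, 1]]

M = D⁻¹PT⁻¹ (apply D⁻¹ on the left and T⁻¹ on the right).
D has determinant 7; D⁻¹ = [[-1/7, -1/7], [1/7, -6/7]].
det T = 5; the adjugate gives T⁻¹ = [[-4/5, -1/5], [-3/5, -2/5]].
D⁻¹P = [[5, -10], [1, -3]].
M = (D⁻¹P)T⁻¹ = [[2, 3], [1, 1]].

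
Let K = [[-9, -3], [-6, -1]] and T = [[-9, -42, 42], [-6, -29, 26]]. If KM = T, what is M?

Since K multiplies M on the left, M = K⁻¹T.
det K = -9; the adjugate gives K⁻¹ = [[1/9, -1/3], [-2/3, 1]].
M = K⁻¹T = [[1/9, -1/3], [-2/3, 1]] · [[-9, -42, 42], [-6, -29, 26]] = [[1, 5, -4], [0, -1, -2]].

M = [[1, 5, -4], [0, -1, -2]]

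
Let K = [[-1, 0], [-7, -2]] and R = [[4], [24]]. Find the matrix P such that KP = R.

Since K multiplies P on the left, P = K⁻¹R.
det K = 2, so K⁻¹ = [[-1, 0], [7/2, -1/2]].
P = K⁻¹R = [[-1, 0], [7/2, -1/2]] · [[4], [24]] = [[-4], [2]].

P = [[-4], [2]]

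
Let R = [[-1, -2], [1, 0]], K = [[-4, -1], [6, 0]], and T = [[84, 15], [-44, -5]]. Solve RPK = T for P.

P = [[5, -4], [5, 0]]

Isolating P: multiply by R⁻¹ from the left and K⁻¹ from the right, so P = R⁻¹TK⁻¹.
det R = 2, so R⁻¹ = [[0, 1], [-1/2, -1/2]].
det K = 6, so K⁻¹ = [[0, 1/6], [-1, -2/3]].
R⁻¹T = [[-44, -5], [-20, -5]].
P = (R⁻¹T)K⁻¹ = [[5, -4], [5, 0]].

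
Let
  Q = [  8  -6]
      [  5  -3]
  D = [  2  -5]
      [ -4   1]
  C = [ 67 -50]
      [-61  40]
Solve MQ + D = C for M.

M = [[5, 5], [-4, -5]]

MQ = C − D = [[65, -45], [-57, 39]].
Q is on the right of M, so right-multiply by Q⁻¹: M = (C − D)Q⁻¹.
det Q = 6; the adjugate gives Q⁻¹ = [[-1/2, 1], [-5/6, 4/3]].
M = (C − D)Q⁻¹ = [[5, 5], [-4, -5]].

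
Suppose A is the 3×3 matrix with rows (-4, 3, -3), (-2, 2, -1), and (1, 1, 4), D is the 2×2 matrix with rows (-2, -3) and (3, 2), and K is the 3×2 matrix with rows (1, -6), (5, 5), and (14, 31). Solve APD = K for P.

Isolating P: multiply by A⁻¹ from the left and D⁻¹ from the right, so P = A⁻¹KD⁻¹.
det A = -3; the adjugate gives A⁻¹ = [[-3, 5, -1], [-7/3, 13/3, -2/3], [4/3, -7/3, 2/3]].
det D = 5, so D⁻¹ = [[2/5, 3/5], [-3/5, -2/5]].
A⁻¹K = [[8, 12], [10, 15], [-1, 1]].
P = (A⁻¹K)D⁻¹ = [[-4, 0], [-5, 0], [-1, -1]].

P = [[-4, 0], [-5, 0], [-1, -1]]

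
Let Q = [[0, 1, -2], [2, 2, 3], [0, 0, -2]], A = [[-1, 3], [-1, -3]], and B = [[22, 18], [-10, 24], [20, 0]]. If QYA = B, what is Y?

Y = [[-5, -3], [2, -4], [5, 5]]

Left-multiply by Q⁻¹ and right-multiply by A⁻¹: Y = Q⁻¹BA⁻¹.
det Q = 4; the adjugate gives Q⁻¹ = [[-1, 1/2, 7/4], [1, 0, -1], [0, 0, -1/2]].
A has determinant 6; A⁻¹ = [[-1/2, -1/2], [1/6, -1/6]].
Q⁻¹B = [[8, -6], [2, 18], [-10, 0]].
Y = (Q⁻¹B)A⁻¹ = [[-5, -3], [2, -4], [5, 5]].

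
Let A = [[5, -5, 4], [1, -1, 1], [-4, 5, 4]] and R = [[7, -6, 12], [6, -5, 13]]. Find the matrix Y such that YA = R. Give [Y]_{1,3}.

A is on the right of Y, so right-multiply by A⁻¹: Y = RA⁻¹.
det A = -1, so A⁻¹ = [[9, -40, 1], [8, -36, 1], [-1, 5, 0]].
Y = RA⁻¹ = [[7, -6, 12], [6, -5, 13]] · [[9, -40, 1], [8, -36, 1], [-1, 5, 0]] = [[3, -4, 1], [1, 5, 1]].

1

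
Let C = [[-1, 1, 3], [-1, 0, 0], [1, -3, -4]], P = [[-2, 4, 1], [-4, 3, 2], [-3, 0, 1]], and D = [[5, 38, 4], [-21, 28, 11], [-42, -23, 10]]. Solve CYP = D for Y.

Y = [[-4, -4, 1], [-2, -1, -3], [1, 1, -3]]

Y = C⁻¹DP⁻¹ (apply C⁻¹ on the left and P⁻¹ on the right).
det C = 5, so C⁻¹ = [[0, -1, 0], [-4/5, 1/5, -3/5], [3/5, -2/5, 1/5]].
det P = -5, so P⁻¹ = [[-3/5, 4/5, -1], [2/5, -1/5, 0], [-9/5, 12/5, -2]].
C⁻¹D = [[21, -28, -11], [17, -11, -7], [3, 7, 0]].
Y = (C⁻¹D)P⁻¹ = [[-4, -4, 1], [-2, -1, -3], [1, 1, -3]].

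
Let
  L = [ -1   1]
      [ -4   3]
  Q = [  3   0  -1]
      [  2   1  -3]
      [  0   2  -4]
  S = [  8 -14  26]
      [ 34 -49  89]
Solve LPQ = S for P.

P = [[-4, 1, 3], [0, -1, -3]]

P = L⁻¹SQ⁻¹ (apply L⁻¹ on the left and Q⁻¹ on the right).
det L = 1; the adjugate gives L⁻¹ = [[3, -1], [4, -1]].
det Q = 2, so Q⁻¹ = [[1, -1, 1/2], [4, -6, 7/2], [2, -3, 3/2]].
L⁻¹S = [[-10, 7, -11], [-2, -7, 15]].
P = (L⁻¹S)Q⁻¹ = [[-4, 1, 3], [0, -1, -3]].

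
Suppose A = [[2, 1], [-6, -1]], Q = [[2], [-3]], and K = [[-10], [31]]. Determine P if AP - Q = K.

AP = K + Q = [[-8], [28]].
A is on the left of P, so left-multiply by A⁻¹: P = A⁻¹(K + Q).
det A = 4; the adjugate gives A⁻¹ = [[-1/4, -1/4], [3/2, 1/2]].
P = A⁻¹(K + Q) = [[-5], [2]].

P = [[-5], [2]]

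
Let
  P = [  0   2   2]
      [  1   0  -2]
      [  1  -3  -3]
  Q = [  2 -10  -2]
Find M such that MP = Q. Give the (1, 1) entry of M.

4

Since P sits to the right of M, M = QP⁻¹.
det P = -4, so P⁻¹ = [[3/2, 0, 1], [-1/4, 1/2, -1/2], [3/4, -1/2, 1/2]].
M = QP⁻¹ = [[2, -10, -2]] · [[3/2, 0, 1], [-1/4, 1/2, -1/2], [3/4, -1/2, 1/2]] = [[4, -4, 6]].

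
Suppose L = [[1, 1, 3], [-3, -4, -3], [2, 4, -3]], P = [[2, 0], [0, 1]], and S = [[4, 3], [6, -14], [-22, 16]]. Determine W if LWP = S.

Left-multiply by L⁻¹ and right-multiply by P⁻¹: W = L⁻¹SP⁻¹.
L has determinant -3; L⁻¹ = [[-8, -5, -3], [5, 3, 2], [4/3, 2/3, 1/3]].
det P = 2; the adjugate gives P⁻¹ = [[1/2, 0], [0, 1]].
L⁻¹S = [[4, -2], [-6, 5], [2, 0]].
W = (L⁻¹S)P⁻¹ = [[2, -2], [-3, 5], [1, 0]].

W = [[2, -2], [-3, 5], [1, 0]]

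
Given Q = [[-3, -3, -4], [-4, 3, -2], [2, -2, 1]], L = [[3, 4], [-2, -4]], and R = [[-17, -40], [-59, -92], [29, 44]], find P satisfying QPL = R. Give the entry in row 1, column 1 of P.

4

Isolating P: multiply by Q⁻¹ from the left and L⁻¹ from the right, so P = Q⁻¹RL⁻¹.
det Q = -5, so Q⁻¹ = [[1/5, -11/5, -18/5], [0, -1, -2], [-2/5, 12/5, 21/5]].
L has determinant -4; L⁻¹ = [[1, 1], [-1/2, -3/4]].
Q⁻¹R = [[22, 36], [1, 4], [-13, -20]].
P = (Q⁻¹R)L⁻¹ = [[4, -5], [-1, -2], [-3, 2]].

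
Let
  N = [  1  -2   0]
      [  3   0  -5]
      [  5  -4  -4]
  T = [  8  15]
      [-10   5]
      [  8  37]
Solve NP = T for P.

Since N multiplies P on the left, P = N⁻¹T.
det N = 6; the adjugate gives N⁻¹ = [[-10/3, -4/3, 5/3], [-13/6, -2/3, 5/6], [-2, -1, 1]].
P = N⁻¹T = [[-10/3, -4/3, 5/3], [-13/6, -2/3, 5/6], [-2, -1, 1]] · [[8, 15], [-10, 5], [8, 37]] = [[0, 5], [-4, -5], [2, 2]].

P = [[0, 5], [-4, -5], [2, 2]]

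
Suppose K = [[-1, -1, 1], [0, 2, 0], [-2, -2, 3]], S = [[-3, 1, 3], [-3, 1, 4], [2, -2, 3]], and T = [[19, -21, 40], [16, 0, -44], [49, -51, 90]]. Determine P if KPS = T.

P = [[1, 1, -5], [0, -4, -2], [-2, 1, 4]]

P = K⁻¹TS⁻¹ (apply K⁻¹ on the left and S⁻¹ on the right).
K has determinant -2; K⁻¹ = [[-3, -1/2, 1], [0, 1/2, 0], [-2, 0, 1]].
S has determinant -4; S⁻¹ = [[-11/4, 9/4, -1/4], [-17/4, 15/4, -3/4], [-1, 1, 0]].
K⁻¹T = [[-16, 12, -8], [8, 0, -22], [11, -9, 10]].
P = (K⁻¹T)S⁻¹ = [[1, 1, -5], [0, -4, -2], [-2, 1, 4]].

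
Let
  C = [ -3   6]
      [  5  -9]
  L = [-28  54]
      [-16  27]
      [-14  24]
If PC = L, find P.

Right-multiplying both sides by C⁻¹ gives P = LC⁻¹.
det C = -3, so C⁻¹ = [[3, 2], [5/3, 1]].
P = LC⁻¹ = [[-28, 54], [-16, 27], [-14, 24]] · [[3, 2], [5/3, 1]] = [[6, -2], [-3, -5], [-2, -4]].

P = [[6, -2], [-3, -5], [-2, -4]]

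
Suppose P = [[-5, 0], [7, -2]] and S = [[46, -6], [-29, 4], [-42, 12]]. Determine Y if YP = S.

P is on the right of Y, so right-multiply by P⁻¹: Y = SP⁻¹.
det P = 10, so P⁻¹ = [[-1/5, 0], [-7/10, -1/2]].
Y = SP⁻¹ = [[46, -6], [-29, 4], [-42, 12]] · [[-1/5, 0], [-7/10, -1/2]] = [[-5, 3], [3, -2], [0, -6]].

Y = [[-5, 3], [3, -2], [0, -6]]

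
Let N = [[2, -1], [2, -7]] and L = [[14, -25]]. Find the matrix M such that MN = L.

N is on the right of M, so right-multiply by N⁻¹: M = LN⁻¹.
N has determinant -12; N⁻¹ = [[7/12, -1/12], [1/6, -1/6]].
M = LN⁻¹ = [[14, -25]] · [[7/12, -1/12], [1/6, -1/6]] = [[4, 3]].

M = [[4, 3]]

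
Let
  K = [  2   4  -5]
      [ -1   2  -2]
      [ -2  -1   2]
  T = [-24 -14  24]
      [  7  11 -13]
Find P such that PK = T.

P = [[-4, 4, 6], [5, -3, 3]]

K is on the right of P, so right-multiply by K⁻¹: P = TK⁻¹.
det K = 3, so K⁻¹ = [[2/3, -1, 2/3], [2, -2, 3], [5/3, -2, 8/3]].
P = TK⁻¹ = [[-24, -14, 24], [7, 11, -13]] · [[2/3, -1, 2/3], [2, -2, 3], [5/3, -2, 8/3]] = [[-4, 4, 6], [5, -3, 3]].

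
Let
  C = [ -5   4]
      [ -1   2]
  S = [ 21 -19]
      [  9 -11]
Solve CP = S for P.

P = [[-1, -1], [4, -6]]

Left-multiplying both sides by C⁻¹ gives P = C⁻¹S.
C has determinant -6; C⁻¹ = [[-1/3, 2/3], [-1/6, 5/6]].
P = C⁻¹S = [[-1/3, 2/3], [-1/6, 5/6]] · [[21, -19], [9, -11]] = [[-1, -1], [4, -6]].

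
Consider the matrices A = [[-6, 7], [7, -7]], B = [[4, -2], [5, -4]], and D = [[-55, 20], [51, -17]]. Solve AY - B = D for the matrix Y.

AY = D + B = [[-51, 18], [56, -21]].
Since A multiplies Y on the left, Y = A⁻¹(D + B).
A has determinant -7; A⁻¹ = [[1, 1], [1, 6/7]].
Y = A⁻¹(D + B) = [[5, -3], [-3, 0]].

Y = [[5, -3], [-3, 0]]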